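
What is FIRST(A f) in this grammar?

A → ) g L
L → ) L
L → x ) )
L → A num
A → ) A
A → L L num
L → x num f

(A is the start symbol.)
FIRST sets of the non-terminals involved (from the grammar, by fixed-point iteration):
  FIRST(A) = { ')', 'x' }

To compute FIRST(A f), process the symbols left to right:
Symbol A is a non-terminal. Add FIRST(A) \ {ε} = { ')', 'x' }
A is not nullable (ε ∉ FIRST(A)), so stop here.
FIRST(A f) = { ')', 'x' }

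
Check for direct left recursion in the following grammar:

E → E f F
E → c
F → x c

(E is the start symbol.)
Direct left recursion occurs when N → N α for some non-terminal N (the right-hand side begins with the left-hand side itself).

E → E f F: LEFT RECURSIVE (starts with E)
E → c: starts with c
F → x c: starts with x

The grammar has direct left recursion on: E.

Answer: Yes, E is left-recursive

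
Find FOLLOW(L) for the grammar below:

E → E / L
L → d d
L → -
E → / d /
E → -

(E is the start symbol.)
To compute FOLLOW(L), find every occurrence of L on a right-hand side N → α L β: add FIRST(β) \ {ε}, and if β is empty or nullable also add FOLLOW(N). Iterate to a fixed point.

In E → E / L: L is at the end, add FOLLOW(E)

The FOLLOW sets referred to above (computed the same way, to a fixed point):
  FOLLOW(E) = { $, '/' }

Taking the union: FOLLOW(L) = { $, '/' }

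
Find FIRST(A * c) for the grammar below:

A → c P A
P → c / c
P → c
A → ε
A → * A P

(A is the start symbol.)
{ '*', 'c' }

FIRST sets of the non-terminals involved (from the grammar, by fixed-point iteration):
  FIRST(A) = { '*', 'c', ε }

To compute FIRST(A * c), process the symbols left to right:
Symbol A is a non-terminal. Add FIRST(A) \ {ε} = { '*', 'c' }
A is nullable (ε ∈ FIRST(A)), continue to the next symbol.
Symbol * is a terminal. Add '*' and stop.
FIRST(A * c) = { '*', 'c' }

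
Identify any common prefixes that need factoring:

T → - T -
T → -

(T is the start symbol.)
Yes, T has productions with common prefix '-'

Left-factoring is needed when two productions for the same non-terminal
share a common prefix on the right-hand side.

Productions for T:
  T → - T -
  T → -

Found common prefix '-' in productions for T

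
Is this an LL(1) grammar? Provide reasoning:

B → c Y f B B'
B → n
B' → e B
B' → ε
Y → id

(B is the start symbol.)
No. Predict set conflict for B': { 'e' }

Relevant sets:
  FOLLOW(B') = { $, 'e' }

For B:
  PREDICT(B → c Y f B B') = { 'c' }
  PREDICT(B → n) = { 'n' }
For B':
  PREDICT(B' → e B) = { 'e' }
  PREDICT(B' → ε) = { $, 'e' }
Y has a single production, so nothing to check there.

Conflict found: Predict set conflict for B': { 'e' }
The grammar is NOT LL(1).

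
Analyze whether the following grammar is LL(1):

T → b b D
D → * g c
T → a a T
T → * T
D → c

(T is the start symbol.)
A grammar is LL(1) if for each non-terminal N with multiple productions, the predict sets of those productions are pairwise disjoint, where PREDICT(N → α) = (FIRST(α) \ {ε}) ∪ (FOLLOW(N) if α ⇒* ε).

For T:
  PREDICT(T → b b D) = { 'b' }
  PREDICT(T → a a T) = { 'a' }
  PREDICT(T → '*' T) = { '*' }
For D:
  PREDICT(D → '*' g c) = { '*' }
  PREDICT(D → c) = { 'c' }

All predict sets are disjoint. The grammar IS LL(1).

Answer: Yes, the grammar is LL(1).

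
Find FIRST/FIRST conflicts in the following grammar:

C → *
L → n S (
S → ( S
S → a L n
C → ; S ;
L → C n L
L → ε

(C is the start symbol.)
No FIRST/FIRST conflicts.

A FIRST/FIRST conflict occurs when two productions N → α and N → β for the same non-terminal have FIRST(α) ∩ FIRST(β) ≠ ∅ (with ε ∈ FIRST of a nullable right-hand side, so two nullable alternatives also conflict).

FIRST sets of the non-terminals at (or reachable through a nullable prefix from) the front of some alternative:
  FIRST(C) = { '*', ';' }

Productions for C:
  C → *: FIRST = { '*' }
  C → ; S ;: FIRST = { ';' }
Productions for L:
  L → n S (: FIRST = { 'n' }
  L → C n L: FIRST = { '*', ';' }
  L → ε: FIRST = { ε }
Productions for S:
  S → ( S: FIRST = { '(' }
  S → a L n: FIRST = { 'a' }

All alternatives of each non-terminal have pairwise disjoint FIRST sets.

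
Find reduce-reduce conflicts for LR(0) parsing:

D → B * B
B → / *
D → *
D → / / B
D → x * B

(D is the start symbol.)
A reduce-reduce conflict occurs when an LR(0) state has two complete items [A → α .] and [B → β .] — both call for a reduction, and with no lookahead the parser cannot choose between them.

Augment with D' → D and build the canonical LR(0) collection (I0 = CLOSURE({[D' → . D]}), then GOTO on every symbol after a dot until no new states appear). It has 14 states:
  I0: { [B → . / *], [D → . *], [D → . / / B], [D → . B * B], [D → . x * B], [D' → . D] }  — shift
  I1: { [D → * .] }  — reduce
  I2: { [B → / . *], [D → / . / B] }  — shift
  I3: { [D → B . * B] }  — shift
  I4: { [D' → D .] }  — accept
  I5: { [D → x . * B] }  — shift
  I6: { [B → . / *], [D → x * . B] }  — shift
  I7: { [B → / . *] }  — shift
  I8: { [D → x * B .] }  — reduce
  I9: { [B → / * .] }  — reduce
  I10: { [B → . / *], [D → B * . B] }  — shift
  I11: { [D → B * B .] }  — reduce
  I12: { [B → . / *], [D → / / . B] }  — shift
  I13: { [D → / / B .] }  — reduce

No state contains more than one complete item.

Answer: No reduce-reduce conflicts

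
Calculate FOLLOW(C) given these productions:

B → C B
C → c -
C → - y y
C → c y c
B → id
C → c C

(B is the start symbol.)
In B → C B: C is followed by B, add FIRST(B) \ {ε} = { '-', 'c', 'id' }
In C → c C: C is at the end; this adds FOLLOW(C) to itself — nothing new

Taking the union: FOLLOW(C) = { '-', 'c', 'id' }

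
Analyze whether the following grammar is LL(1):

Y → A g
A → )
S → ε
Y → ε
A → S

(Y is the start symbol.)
Relevant sets:
  FIRST(A) = { ')', ε }
  FIRST(S) = { ε }
  FOLLOW(Y) = { $ }
  FOLLOW(A) = { 'g' }

For Y:
  PREDICT(Y → A g) = { ')', 'g' }
  PREDICT(Y → ε) = { $ }
For A:
  PREDICT(A → ')') = { ')' }
  PREDICT(A → S) = { 'g' }
S has a single production, so nothing to check there.

All predict sets are disjoint. The grammar IS LL(1).

Answer: Yes, the grammar is LL(1).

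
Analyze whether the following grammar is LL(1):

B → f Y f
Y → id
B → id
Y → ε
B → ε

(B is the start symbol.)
A grammar is LL(1) if for each non-terminal N with multiple productions, the predict sets of those productions are pairwise disjoint, where PREDICT(N → α) = (FIRST(α) \ {ε}) ∪ (FOLLOW(N) if α ⇒* ε).

Relevant sets:
  FOLLOW(B) = { $ }
  FOLLOW(Y) = { 'f' }

For B:
  PREDICT(B → f Y f) = { 'f' }
  PREDICT(B → id) = { 'id' }
  PREDICT(B → ε) = { $ }
For Y:
  PREDICT(Y → id) = { 'id' }
  PREDICT(Y → ε) = { 'f' }

All predict sets are disjoint. The grammar IS LL(1).

Answer: Yes, the grammar is LL(1).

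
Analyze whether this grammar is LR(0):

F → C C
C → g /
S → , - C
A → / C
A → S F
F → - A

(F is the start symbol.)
Yes, the grammar is LR(0)

Augment with F' → F and build the canonical LR(0) collection (I0 = CLOSURE({[F' → . F]}), then GOTO on every symbol after a dot until no new states appear). It has 15 states:
  I0: { [C → . g /], [F → . - A], [F → . C C], [F' → . F] }  — shift
  I1: { [A → . / C], [A → . S F], [F → - . A], [S → . , - C] }  — shift
  I2: { [C → . g /], [F → C . C] }  — shift
  I3: { [F' → F .] }  — accept
  I4: { [C → g . /] }  — shift
  I5: { [C → g / .] }  — reduce
  I6: { [F → C C .] }  — reduce
  I7: { [S → , . - C] }  — shift
  I8: { [A → / . C], [C → . g /] }  — shift
  I9: { [F → - A .] }  — reduce
  I10: { [A → S . F], [C → . g /], [F → . - A], [F → . C C] }  — shift
  I11: { [A → S F .] }  — reduce
  I12: { [A → / C .] }  — reduce
  I13: { [C → . g /], [S → , - . C] }  — shift
  I14: { [S → , - C .] }  — reduce

Every state is either a pure shift/goto state or contains exactly one complete item and nothing to shift — no conflicts. The grammar is LR(0).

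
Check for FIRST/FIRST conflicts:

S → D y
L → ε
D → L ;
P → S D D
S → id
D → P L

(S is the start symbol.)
Yes. S → D y / S → id on { 'id' }; D → L ';' / D → P L on { ';' }

FIRST sets of the non-terminals at (or reachable through a nullable prefix from) the front of some alternative:
  FIRST(D) = { ';', 'id' }
  FIRST(L) = { ε }
  FIRST(P) = { ';', 'id' }

Productions for S:
  S → D y: FIRST = { ';', 'id' }
  S → id: FIRST = { 'id' }
Productions for D:
  D → L ;: FIRST = { ';' }
  D → P L: FIRST = { ';', 'id' }
L, P have only one production, so no FIRST/FIRST conflict is possible there.

Conflict for S: S → D y and S → id
  Overlap: { 'id' }
Conflict for D: D → L ; and D → P L
  Overlap: { ';' }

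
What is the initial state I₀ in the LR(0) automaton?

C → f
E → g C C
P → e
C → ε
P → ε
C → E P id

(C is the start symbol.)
{ [C → . E P id], [C → . f], [C → .], [C' → . C], [E → . g C C] }

First, augment the grammar with C' → C
I₀ = CLOSURE({ [C' → . C] }):
  [C' → . C] has the dot before C: add [C → . f], [C → .], [C → . E P id]
  [C → . E P id] has the dot before E: add [E → . g C C]
No further items can be added.

I₀ = { [C → . E P id], [C → . f], [C → .], [C' → . C], [E → . g C C] }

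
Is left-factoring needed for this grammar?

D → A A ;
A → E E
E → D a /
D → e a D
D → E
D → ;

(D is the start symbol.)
No, left-factoring is not needed

Left-factoring is needed when two productions for the same non-terminal
share a common prefix on the right-hand side.

Productions for D:
  D → A A ;
  D → e a D
  D → E
  D → ;

No common prefixes found.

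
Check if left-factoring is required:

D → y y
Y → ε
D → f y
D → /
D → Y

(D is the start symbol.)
Left-factoring is needed when two productions for the same non-terminal
share a common prefix on the right-hand side.

Productions for D:
  D → y y
  D → f y
  D → /
  D → Y

No common prefixes found.

Answer: No, left-factoring is not needed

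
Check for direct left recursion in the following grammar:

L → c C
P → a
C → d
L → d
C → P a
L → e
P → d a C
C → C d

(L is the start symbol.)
Direct left recursion occurs when N → N α for some non-terminal N (the right-hand side begins with the left-hand side itself).

L → c C: starts with c
P → a: starts with a
C → d: starts with d
L → d: starts with d
C → P a: starts with P
L → e: starts with e
P → d a C: starts with d
C → C d: LEFT RECURSIVE (starts with C)

The grammar has direct left recursion on: C.

Answer: Yes, C is left-recursive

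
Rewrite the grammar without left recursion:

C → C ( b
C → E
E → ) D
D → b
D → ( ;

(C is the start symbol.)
C is directly left-recursive. The standard transformation for
  A → A α₁ | ... | A α_m | β₁ | ... | β_n
is
  A  → β₁ A' | ... | β_n A'
  A' → α₁ A' | ... | α_m A' | ε

C → E becomes C → E C'
C → C ( b becomes C' → ( b C'
Add C' → ε

Productions for other non-terminals are unchanged:
  E → ) D
  D → b
  D → ( ;

Resulting grammar:
C → E C'
C' → ( b C'
C' → ε
E → ) D
D → b
D → ( ;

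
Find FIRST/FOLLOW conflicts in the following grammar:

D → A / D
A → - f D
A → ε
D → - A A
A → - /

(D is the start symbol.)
Yes. A → '-' f D with FOLLOW(A) on { '-' }; A → '-' '/' with FOLLOW(A) on { '-' }

A FIRST/FOLLOW conflict occurs when a non-terminal N has a nullable alternative N → β (β ⇒* ε) and another alternative N → α with FIRST(α) ∩ FOLLOW(N) ≠ ∅: on such a lookahead the parser cannot decide between expanding α and letting N vanish via β.

Nullable non-terminals: A.

A: nullable alternative(s) A → ε; FOLLOW(A) = { $, '-', '/' }
  A → - f D: FIRST \ {ε} = { '-' } — overlaps FOLLOW(A) on { '-' }: CONFLICT
  A → ε: FIRST \ {ε} = { } — this is the only nullable alternative, skip
  A → - /: FIRST \ {ε} = { '-' } — overlaps FOLLOW(A) on { '-' }: CONFLICT

D has no nullable alternative, so no FIRST/FOLLOW check is needed there.

So the grammar has 2 FIRST/FOLLOW conflicts (marked CONFLICT above).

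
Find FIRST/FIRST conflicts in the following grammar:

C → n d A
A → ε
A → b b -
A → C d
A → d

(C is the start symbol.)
No FIRST/FIRST conflicts.

A FIRST/FIRST conflict occurs when two productions N → α and N → β for the same non-terminal have FIRST(α) ∩ FIRST(β) ≠ ∅ (with ε ∈ FIRST of a nullable right-hand side, so two nullable alternatives also conflict).

FIRST sets of the non-terminals at (or reachable through a nullable prefix from) the front of some alternative:
  FIRST(C) = { 'n' }

Productions for A:
  A → ε: FIRST = { ε }
  A → b b -: FIRST = { 'b' }
  A → C d: FIRST = { 'n' }
  A → d: FIRST = { 'd' }
C has only one production, so no FIRST/FIRST conflict is possible there.

All alternatives of each non-terminal have pairwise disjoint FIRST sets.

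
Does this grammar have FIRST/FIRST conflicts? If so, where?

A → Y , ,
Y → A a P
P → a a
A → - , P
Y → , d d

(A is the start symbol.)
FIRST sets of the non-terminals at (or reachable through a nullable prefix from) the front of some alternative:
  FIRST(Y) = { ',', '-' }
  FIRST(A) = { ',', '-' }

Productions for A:
  A → Y , ,: FIRST = { ',', '-' }
  A → - , P: FIRST = { '-' }
Productions for Y:
  Y → A a P: FIRST = { ',', '-' }
  Y → , d d: FIRST = { ',' }
P has only one production, so no FIRST/FIRST conflict is possible there.

Conflict for A: A → Y , , and A → - , P
  Overlap: { '-' }
Conflict for Y: Y → A a P and Y → , d d
  Overlap: { ',' }

Answer: Yes. A → Y ',' ',' / A → '-' ',' P on { '-' }; Y → A a P / Y → ',' d d on { ',' }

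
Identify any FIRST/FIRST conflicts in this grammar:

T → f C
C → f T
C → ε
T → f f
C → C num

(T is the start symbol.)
Yes. T → f C / T → f f on { 'f' }; C → f T / C → C num on { 'f' }

A FIRST/FIRST conflict occurs when two productions N → α and N → β for the same non-terminal have FIRST(α) ∩ FIRST(β) ≠ ∅ (with ε ∈ FIRST of a nullable right-hand side, so two nullable alternatives also conflict).

FIRST sets of the non-terminals at (or reachable through a nullable prefix from) the front of some alternative:
  FIRST(C) = { 'f', 'num', ε }

Productions for T:
  T → f C: FIRST = { 'f' }
  T → f f: FIRST = { 'f' }
Productions for C:
  C → f T: FIRST = { 'f' }
  C → ε: FIRST = { ε }
  C → C num: FIRST = { 'f', 'num' }

Conflict for T: T → f C and T → f f
  Overlap: { 'f' }
Conflict for C: C → f T and C → C num
  Overlap: { 'f' }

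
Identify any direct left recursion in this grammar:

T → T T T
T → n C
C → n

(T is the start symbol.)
Yes, T is left-recursive

Direct left recursion occurs when N → N α for some non-terminal N (the right-hand side begins with the left-hand side itself).

T → T T T: LEFT RECURSIVE (starts with T)
T → n C: starts with n
C → n: starts with n

The grammar has direct left recursion on: T.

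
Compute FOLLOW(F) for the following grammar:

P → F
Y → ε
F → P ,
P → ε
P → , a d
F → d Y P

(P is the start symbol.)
{ $, ',' }

To compute FOLLOW(F), find every occurrence of F on a right-hand side N → α F β: add FIRST(β) \ {ε}, and if β is empty or nullable also add FOLLOW(N). Iterate to a fixed point.

In P → F: F is at the end, add FOLLOW(P)

The FOLLOW sets referred to above (computed the same way, to a fixed point):
  FOLLOW(P) = { $, ',' }

Taking the union: FOLLOW(F) = { $, ',' }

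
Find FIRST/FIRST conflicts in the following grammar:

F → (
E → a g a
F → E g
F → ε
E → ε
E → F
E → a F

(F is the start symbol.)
A FIRST/FIRST conflict occurs when two productions N → α and N → β for the same non-terminal have FIRST(α) ∩ FIRST(β) ≠ ∅ (with ε ∈ FIRST of a nullable right-hand side, so two nullable alternatives also conflict).

FIRST sets of the non-terminals at (or reachable through a nullable prefix from) the front of some alternative:
  FIRST(E) = { '(', 'a', 'g', ε }
  FIRST(F) = { '(', 'a', 'g', ε }

Productions for F:
  F → (: FIRST = { '(' }
  F → E g: FIRST = { '(', 'a', 'g' }
  F → ε: FIRST = { ε }
Productions for E:
  E → a g a: FIRST = { 'a' }
  E → ε: FIRST = { ε }
  E → F: FIRST = { '(', 'a', 'g', ε }
  E → a F: FIRST = { 'a' }

Conflict for F: F → ( and F → E g
  Overlap: { '(' }
Conflict for E: E → a g a and E → F
  Overlap: { 'a' }
Conflict for E: E → a g a and E → a F
  Overlap: { 'a' }
Conflict for E: E → ε and E → F
  Overlap: { ε }
Conflict for E: E → F and E → a F
  Overlap: { 'a' }

Answer: Yes. F → '(' / F → E g on { '(' }; E → a g a / E → F on { 'a' }; E → a g a / E → a F on { 'a' }; E → ε / E → F on { ε }; E → F / E → a F on { 'a' }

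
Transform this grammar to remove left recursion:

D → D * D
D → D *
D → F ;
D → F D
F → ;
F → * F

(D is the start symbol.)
D is directly left-recursive. The standard transformation for
  A → A α₁ | ... | A α_m | β₁ | ... | β_n
is
  A  → β₁ A' | ... | β_n A'
  A' → α₁ A' | ... | α_m A' | ε

D → F ; becomes D → F ; D'
D → F D becomes D → F D D'
D → D * D becomes D' → * D D'
D → D * becomes D' → * D'
Add D' → ε

Productions for other non-terminals are unchanged:
  F → ;
  F → * F

Resulting grammar:
D → F ; D'
D → F D D'
D' → * D D'
D' → * D'
D' → ε
F → ;
F → * F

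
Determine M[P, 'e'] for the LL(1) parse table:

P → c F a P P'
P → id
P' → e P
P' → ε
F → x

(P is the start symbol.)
Empty (error entry)

To find M[P, 'e'], we find productions for P where 'e' is in the predict set (PREDICT(N → α) = (FIRST(α) \ {ε}) ∪ (FOLLOW(N) if α ⇒* ε)).

P → c F a P P': PREDICT = { 'c' }
P → id: PREDICT = { 'id' }

M[P, 'e'] is empty (no production applies)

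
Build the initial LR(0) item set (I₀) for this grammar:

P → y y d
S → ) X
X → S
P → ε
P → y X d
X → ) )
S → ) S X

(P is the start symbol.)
First, augment the grammar with P' → P
I₀ = CLOSURE({ [P' → . P] }):
  [P' → . P] has the dot before P: add [P → . y y d], [P → .], [P → . y X d]
No further items can be added.

I₀ = { [P → . y X d], [P → . y y d], [P → .], [P' → . P] }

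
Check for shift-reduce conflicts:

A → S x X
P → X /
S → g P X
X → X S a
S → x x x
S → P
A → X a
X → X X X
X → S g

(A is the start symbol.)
Augment with A' → A and build the canonical LR(0) collection (I0 = CLOSURE({[A' → . A]}), then GOTO on every symbol after a dot until no new states appear). It has 22 states:
  I0: { [A → . S x X], [A → . X a], [A' → . A], [P → . X /], [S → . P], [S → . g P X], [S → . x x x], [X → . S g], [X → . X S a], [X → . X X X] }  — shift
  I1: { [A' → A .] }  — accept
  I2: { [S → P .] }  — reduce
  I3: { [A → S . x X], [X → S . g] }  — shift
  I4: { [A → X . a], [P → . X /], [P → X . /], [S → . P], [S → . g P X], [S → . x x x], [X → . S g], [X → . X S a], [X → . X X X], [X → X . S a], [X → X . X X] }  — shift
  I5: { [P → . X /], [S → . P], [S → . g P X], [S → . x x x], [S → g . P X], [X → . S g], [X → . X S a], [X → . X X X] }  — shift
  I6: { [S → x . x x] }  — shift
  I7: { [S → x x . x] }  — shift
  I8: { [S → x x x .] }  — reduce
  I9: { [P → . X /], [S → . P], [S → . g P X], [S → . x x x], [S → P .], [S → g P . X], [X → . S g], [X → . X S a], [X → . X X X] }  — shift, reduce
  I10: { [X → S . g] }  — shift
  I11: { [P → . X /], [P → X . /], [S → . P], [S → . g P X], [S → . x x x], [X → . S g], [X → . X S a], [X → . X X X], [X → X . S a], [X → X . X X] }  — shift
  I12: { [P → X / .] }  — reduce
  I13: { [X → S . g], [X → X S . a] }  — shift
  I14: { [P → . X /], [P → X . /], [S → . P], [S → . g P X], [S → . x x x], [X → . S g], [X → . X S a], [X → . X X X], [X → X . S a], [X → X . X X], [X → X X . X] }  — shift
  I15: { [P → . X /], [P → X . /], [S → . P], [S → . g P X], [S → . x x x], [X → . S g], [X → . X S a], [X → . X X X], [X → X . S a], [X → X . X X], [X → X X . X], [X → X X X .] }  — shift, reduce
  I16: { [X → X S a .] }  — reduce
  I17: { [X → S g .] }  — reduce
  I18: { [P → . X /], [P → X . /], [S → . P], [S → . g P X], [S → . x x x], [S → g P X .], [X → . S g], [X → . X S a], [X → . X X X], [X → X . S a], [X → X . X X] }  — shift, reduce
  I19: { [A → X a .] }  — reduce
  I20: { [A → S x . X], [P → . X /], [S → . P], [S → . g P X], [S → . x x x], [X → . S g], [X → . X S a], [X → . X X X] }  — shift
  I21: { [A → S x X .], [P → . X /], [P → X . /], [S → . P], [S → . g P X], [S → . x x x], [X → . S g], [X → . X S a], [X → . X X X], [X → X . S a], [X → X . X X] }  — shift, reduce

I9 contains reduce item [S → P .] and shift items [S → . g P X], [S → . x x x] — shift-reduce conflict.
I15 contains reduce item [X → X X X .] and shift items [P → X . /], [S → . g P X], [S → . x x x] — shift-reduce conflict.
I18 contains reduce item [S → g P X .] and shift items [P → X . /], [S → . g P X], [S → . x x x] — shift-reduce conflict.
I21 contains reduce item [A → S x X .] and shift items [P → X . /], [S → . g P X], [S → . x x x] — shift-reduce conflict.

Answer: Yes — I9: [S → P .] vs [S → . g P X]; I15: [X → X X X .] vs [P → X . /]; I18: [S → g P X .] vs [P → X . /]; I21: [A → S x X .] vs [P → X . /]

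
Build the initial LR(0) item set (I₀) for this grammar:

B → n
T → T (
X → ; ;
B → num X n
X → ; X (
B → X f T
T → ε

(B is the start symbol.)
First, augment the grammar with B' → B
I₀ = CLOSURE({ [B' → . B] }):
  [B' → . B] has the dot before B: add [B → . n], [B → . num X n], [B → . X f T]
  [B → . X f T] has the dot before X: add [X → . ; ;], [X → . ; X (]
No further items can be added.

I₀ = { [B → . X f T], [B → . n], [B → . num X n], [B' → . B], [X → . ; ;], [X → . ; X (] }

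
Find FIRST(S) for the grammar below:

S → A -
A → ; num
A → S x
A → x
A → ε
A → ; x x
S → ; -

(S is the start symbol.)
{ '-', ';', 'x' }

To compute FIRST(S), examine every production with S on the left-hand side, reading each right-hand side left to right until a non-nullable symbol is reached.

FIRST sets of the other non-terminals involved (by the same procedure, iterated to a fixed point):
  FIRST(A) = { '-', ';', 'x', ε }

From S → A -:
  - A is a non-terminal: add FIRST(A) \ {ε} = { '-', ';', 'x' }
    A is nullable, so continue to the next symbol
  - '-' is a terminal: add '-' and stop
From S → ; -:
  - ';' is a terminal: add ';' and stop

Collecting: FIRST(S) = { '-', ';', 'x' }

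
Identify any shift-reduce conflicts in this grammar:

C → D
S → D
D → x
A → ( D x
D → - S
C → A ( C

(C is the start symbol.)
No shift-reduce conflicts

Augment with C' → C and build the canonical LR(0) collection (I0 = CLOSURE({[C' → . C]}), then GOTO on every symbol after a dot until no new states appear). It has 13 states:
  I0: { [A → . ( D x], [C → . A ( C], [C → . D], [C' → . C], [D → . - S], [D → . x] }  — shift
  I1: { [A → ( . D x], [D → . - S], [D → . x] }  — shift
  I2: { [D → - . S], [D → . - S], [D → . x], [S → . D] }  — shift
  I3: { [C → A . ( C] }  — shift
  I4: { [C' → C .] }  — accept
  I5: { [C → D .] }  — reduce
  I6: { [D → x .] }  — reduce
  I7: { [A → . ( D x], [C → . A ( C], [C → . D], [C → A ( . C], [D → . - S], [D → . x] }  — shift
  I8: { [C → A ( C .] }  — reduce
  I9: { [S → D .] }  — reduce
  I10: { [D → - S .] }  — reduce
  I11: { [A → ( D . x] }  — shift
  I12: { [A → ( D x .] }  — reduce

No state contains both a complete item and a shift item.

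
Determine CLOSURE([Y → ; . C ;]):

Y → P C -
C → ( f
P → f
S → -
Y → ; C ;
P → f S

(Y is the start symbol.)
To compute CLOSURE, for each item [A → α.Bβ] where B is a non-terminal, add [B → .γ] for all productions B → γ; repeat for the newly added items until nothing changes.

Start with: [Y → ; . C ;]
  [Y → ; . C ;] has the dot before C: add [C → . ( f]
No further items can be added.

CLOSURE = { [C → . ( f], [Y → ; . C ;] }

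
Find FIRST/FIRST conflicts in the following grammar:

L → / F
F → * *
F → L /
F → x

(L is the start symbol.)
No FIRST/FIRST conflicts.

A FIRST/FIRST conflict occurs when two productions N → α and N → β for the same non-terminal have FIRST(α) ∩ FIRST(β) ≠ ∅ (with ε ∈ FIRST of a nullable right-hand side, so two nullable alternatives also conflict).

FIRST sets of the non-terminals at (or reachable through a nullable prefix from) the front of some alternative:
  FIRST(L) = { '/' }

Productions for F:
  F → * *: FIRST = { '*' }
  F → L /: FIRST = { '/' }
  F → x: FIRST = { 'x' }
L has only one production, so no FIRST/FIRST conflict is possible there.

All alternatives of each non-terminal have pairwise disjoint FIRST sets.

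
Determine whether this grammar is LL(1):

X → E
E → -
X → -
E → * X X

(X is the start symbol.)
No. Predict set conflict for X: { '-' }

A grammar is LL(1) if for each non-terminal N with multiple productions, the predict sets of those productions are pairwise disjoint, where PREDICT(N → α) = (FIRST(α) \ {ε}) ∪ (FOLLOW(N) if α ⇒* ε).

Relevant sets:
  FIRST(E) = { '*', '-' }

For X:
  PREDICT(X → E) = { '*', '-' }
  PREDICT(X → '-') = { '-' }
For E:
  PREDICT(E → '-') = { '-' }
  PREDICT(E → '*' X X) = { '*' }

Conflict found: Predict set conflict for X: { '-' }
The grammar is NOT LL(1).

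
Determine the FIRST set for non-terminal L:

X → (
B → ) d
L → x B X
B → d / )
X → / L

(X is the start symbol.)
{ 'x' }

From L → x B X:
  - x is a terminal: add 'x' and stop

Collecting: FIRST(L) = { 'x' }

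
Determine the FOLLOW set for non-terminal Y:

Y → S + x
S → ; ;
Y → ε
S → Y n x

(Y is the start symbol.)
{ $, 'n' }

Y is the start symbol, so $ ∈ FOLLOW(Y).
In S → Y n x: Y is followed by n x, add FIRST(n x) \ {ε} = { 'n' }

Taking the union: FOLLOW(Y) = { $, 'n' }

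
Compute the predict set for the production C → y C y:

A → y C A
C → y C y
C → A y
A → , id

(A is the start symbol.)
PREDICT(C → y C y) = (FIRST(RHS) \ {ε}) ∪ (FOLLOW(C) if ε ∈ FIRST(RHS), i.e. RHS ⇒* ε)
FIRST(y C y) = { 'y' }
ε ∉ FIRST(y C y), so FOLLOW(C) is not added.
PREDICT(C → y C y) = { 'y' }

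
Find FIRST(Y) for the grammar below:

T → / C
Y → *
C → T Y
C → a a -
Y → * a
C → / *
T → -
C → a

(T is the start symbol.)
To compute FIRST(Y), examine every production with Y on the left-hand side, reading each right-hand side left to right until a non-nullable symbol is reached.

From Y → *:
  - '*' is a terminal: add '*' and stop
From Y → * a:
  - '*' is a terminal: add '*' and stop

Collecting: FIRST(Y) = { '*' }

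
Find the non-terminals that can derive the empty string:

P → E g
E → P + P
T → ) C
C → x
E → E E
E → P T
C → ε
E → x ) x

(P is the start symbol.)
{ 'C' }

ε-productions: C → ε
So C is immediately nullable.
No further non-terminal can be added: every production for the remaining non-terminals contains a terminal or a non-nullable non-terminal.
Nullable = { 'C' }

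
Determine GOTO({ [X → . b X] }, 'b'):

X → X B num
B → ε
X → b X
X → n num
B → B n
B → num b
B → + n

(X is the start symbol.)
GOTO(I, 'b') = CLOSURE({ [A → αX.β] : [A → α.Xβ] ∈ I, X = 'b' })

Items with dot before 'b', with the dot advanced:
  [X → . b X] → [X → b . X]
Closure of the advanced items:
  [X → b . X] has the dot before X: add [X → . X B num], [X → . b X], [X → . n num]

GOTO = { [X → . X B num], [X → . b X], [X → . n num], [X → b . X] }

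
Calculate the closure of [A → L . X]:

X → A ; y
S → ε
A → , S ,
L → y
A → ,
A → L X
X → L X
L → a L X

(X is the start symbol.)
To compute CLOSURE, for each item [A → α.Bβ] where B is a non-terminal, add [B → .γ] for all productions B → γ; repeat for the newly added items until nothing changes.

Start with: [A → L . X]
  [A → L . X] has the dot before X: add [X → . A ; y], [X → . L X]
  [X → . A ; y] has the dot before A: add [A → . , S ,], [A → . ,], [A → . L X]
  [X → . L X] has the dot before L: add [L → . y], [L → . a L X]
No further items can be added.

CLOSURE = { [A → . , S ,], [A → . ,], [A → . L X], [A → L . X], [L → . a L X], [L → . y], [X → . A ; y], [X → . L X] }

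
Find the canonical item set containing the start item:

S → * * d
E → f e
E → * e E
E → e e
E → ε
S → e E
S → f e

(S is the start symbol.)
First, augment the grammar with S' → S
I₀ = CLOSURE({ [S' → . S] }):
  [S' → . S] has the dot before S: add [S → . * * d], [S → . e E], [S → . f e]
No further items can be added.

I₀ = { [S → . * * d], [S → . e E], [S → . f e], [S' → . S] }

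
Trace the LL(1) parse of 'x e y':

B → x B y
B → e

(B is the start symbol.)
LL(1) parsing maintains a stack (initially the start symbol over $) and the input. At each step: if the stack top is a terminal, match it against the current input token; if it is a non-terminal N, replace it with the RHS of M[N, lookahead] (the unique production whose predict set contains the lookahead).

Stack is shown with the top on the left.

Stack    Input    Action
------------------------
B $      x e y $  output B → x B y
x B y $  x e y $  match 'x'
B y $    e y $    output B → e
e y $    e y $    match 'e'
y $      y $      match 'y'
$        $        accept

The string is accepted.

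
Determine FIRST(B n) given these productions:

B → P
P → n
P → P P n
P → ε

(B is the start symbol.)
FIRST sets of the non-terminals involved (from the grammar, by fixed-point iteration):
  FIRST(B) = { 'n', ε }

To compute FIRST(B n), process the symbols left to right:
Symbol B is a non-terminal. Add FIRST(B) \ {ε} = { 'n' }
B is nullable (ε ∈ FIRST(B)), continue to the next symbol.
Symbol n is a terminal. Add 'n' and stop.
FIRST(B n) = { 'n' }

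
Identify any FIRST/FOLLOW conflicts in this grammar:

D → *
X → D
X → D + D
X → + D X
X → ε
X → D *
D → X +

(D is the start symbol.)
Yes. X → D with FOLLOW(X) on { '+' }; X → D '+' D with FOLLOW(X) on { '+' }; X → '+' D X with FOLLOW(X) on { '+' }; X → D '*' with FOLLOW(X) on { '+' }

A FIRST/FOLLOW conflict occurs when a non-terminal N has a nullable alternative N → β (β ⇒* ε) and another alternative N → α with FIRST(α) ∩ FOLLOW(N) ≠ ∅: on such a lookahead the parser cannot decide between expanding α and letting N vanish via β.

Nullable non-terminals: X.
FIRST sets used below: FIRST(D) = { '*', '+' }

X: nullable alternative(s) X → ε; FOLLOW(X) = { '+' }
  X → D: FIRST \ {ε} = { '*', '+' } — overlaps FOLLOW(X) on { '+' }: CONFLICT
  X → D + D: FIRST \ {ε} = { '*', '+' } — overlaps FOLLOW(X) on { '+' }: CONFLICT
  X → + D X: FIRST \ {ε} = { '+' } — overlaps FOLLOW(X) on { '+' }: CONFLICT
  X → ε: FIRST \ {ε} = { } — this is the only nullable alternative, skip
  X → D *: FIRST \ {ε} = { '*', '+' } — overlaps FOLLOW(X) on { '+' }: CONFLICT

D has no nullable alternative, so no FIRST/FOLLOW check is needed there.

So the grammar has 4 FIRST/FOLLOW conflicts (marked CONFLICT above).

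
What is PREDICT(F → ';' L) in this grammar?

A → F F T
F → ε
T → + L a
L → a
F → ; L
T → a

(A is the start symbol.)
{ ';' }

PREDICT(F → ';' L) = (FIRST(RHS) \ {ε}) ∪ (FOLLOW(F) if ε ∈ FIRST(RHS), i.e. RHS ⇒* ε)
FIRST(';' L) = { ';' }
ε ∉ FIRST(';' L), so FOLLOW(F) is not added.
PREDICT(F → ';' L) = { ';' }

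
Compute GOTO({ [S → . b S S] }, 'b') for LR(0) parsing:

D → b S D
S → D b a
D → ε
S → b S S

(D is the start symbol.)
{ [D → . b S D], [D → .], [S → . D b a], [S → . b S S], [S → b . S S] }

GOTO(I, 'b') = CLOSURE({ [A → αX.β] : [A → α.Xβ] ∈ I, X = 'b' })

Items with dot before 'b', with the dot advanced:
  [S → . b S S] → [S → b . S S]
Closure of the advanced items:
  [S → b . S S] has the dot before S: add [S → . D b a], [S → . b S S]
  [S → . D b a] has the dot before D: add [D → . b S D], [D → .]

GOTO = { [D → . b S D], [D → .], [S → . D b a], [S → . b S S], [S → b . S S] }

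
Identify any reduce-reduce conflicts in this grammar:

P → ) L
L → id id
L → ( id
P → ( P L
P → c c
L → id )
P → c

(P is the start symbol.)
A reduce-reduce conflict occurs when an LR(0) state has two complete items [A → α .] and [B → β .] — both call for a reduction, and with no lookahead the parser cannot choose between them.

Augment with P' → P and build the canonical LR(0) collection (I0 = CLOSURE({[P' → . P]}), then GOTO on every symbol after a dot until no new states appear). It has 14 states:
  I0: { [P → . ( P L], [P → . ) L], [P → . c c], [P → . c], [P' → . P] }  — shift
  I1: { [P → ( . P L], [P → . ( P L], [P → . ) L], [P → . c c], [P → . c] }  — shift
  I2: { [L → . ( id], [L → . id )], [L → . id id], [P → ) . L] }  — shift
  I3: { [P' → P .] }  — accept
  I4: { [P → c . c], [P → c .] }  — shift, reduce
  I5: { [P → c c .] }  — reduce
  I6: { [L → ( . id] }  — shift
  I7: { [P → ) L .] }  — reduce
  I8: { [L → id . )], [L → id . id] }  — shift
  I9: { [L → id ) .] }  — reduce
  I10: { [L → id id .] }  — reduce
  I11: { [L → ( id .] }  — reduce
  I12: { [L → . ( id], [L → . id )], [L → . id id], [P → ( P . L] }  — shift
  I13: { [P → ( P L .] }  — reduce

No state contains more than one complete item.

Answer: No reduce-reduce conflicts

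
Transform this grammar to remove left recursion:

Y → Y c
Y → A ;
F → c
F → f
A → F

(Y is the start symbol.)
Y → A ; Y'
Y' → c Y'
Y' → ε
F → c
F → f
A → F

Y is directly left-recursive. The standard transformation for
  A → A α₁ | ... | A α_m | β₁ | ... | β_n
is
  A  → β₁ A' | ... | β_n A'
  A' → α₁ A' | ... | α_m A' | ε

Y → A ; becomes Y → A ; Y'
Y → Y c becomes Y' → c Y'
Add Y' → ε

Productions for other non-terminals are unchanged:
  F → c
  F → f
  A → F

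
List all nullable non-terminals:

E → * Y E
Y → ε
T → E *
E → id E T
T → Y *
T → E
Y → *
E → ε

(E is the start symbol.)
{ 'E', 'T', 'Y' }

ε-productions: Y → ε, E → ε
So Y, E are immediately nullable.
T → E: every symbol on the right is nullable, so T is nullable too.
Every non-terminal is now nullable.
Nullable = { 'E', 'T', 'Y' }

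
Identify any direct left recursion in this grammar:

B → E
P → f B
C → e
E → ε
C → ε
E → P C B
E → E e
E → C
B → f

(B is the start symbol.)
Direct left recursion occurs when N → N α for some non-terminal N (the right-hand side begins with the left-hand side itself).

B → E: starts with E
P → f B: starts with f
C → e: starts with e
E → ε: starts with ε
C → ε: starts with ε
E → P C B: starts with P
E → E e: LEFT RECURSIVE (starts with E)
E → C: starts with C
B → f: starts with f

The grammar has direct left recursion on: E.

Answer: Yes, E is left-recursive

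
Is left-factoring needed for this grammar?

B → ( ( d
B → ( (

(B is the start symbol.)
Yes, B has productions with common prefix '( ('

Left-factoring is needed when two productions for the same non-terminal
share a common prefix on the right-hand side.

Productions for B:
  B → ( ( d
  B → ( (

Found common prefix '( (' in productions for B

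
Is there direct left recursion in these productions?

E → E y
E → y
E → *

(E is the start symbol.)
Yes, E is left-recursive

Direct left recursion occurs when N → N α for some non-terminal N (the right-hand side begins with the left-hand side itself).

E → E y: LEFT RECURSIVE (starts with E)
E → y: starts with y
E → *: starts with '*'

The grammar has direct left recursion on: E.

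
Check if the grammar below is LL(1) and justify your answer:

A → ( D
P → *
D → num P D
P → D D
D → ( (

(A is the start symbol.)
Yes, the grammar is LL(1).

A grammar is LL(1) if for each non-terminal N with multiple productions, the predict sets of those productions are pairwise disjoint, where PREDICT(N → α) = (FIRST(α) \ {ε}) ∪ (FOLLOW(N) if α ⇒* ε).

Relevant sets:
  FIRST(D) = { '(', 'num' }

For P:
  PREDICT(P → '*') = { '*' }
  PREDICT(P → D D) = { '(', 'num' }
For D:
  PREDICT(D → num P D) = { 'num' }
  PREDICT(D → '(' '(') = { '(' }
A has a single production, so nothing to check there.

All predict sets are disjoint. The grammar IS LL(1).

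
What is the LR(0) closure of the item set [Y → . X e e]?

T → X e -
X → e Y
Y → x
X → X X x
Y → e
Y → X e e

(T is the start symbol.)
To compute CLOSURE, for each item [A → α.Bβ] where B is a non-terminal, add [B → .γ] for all productions B → γ; repeat for the newly added items until nothing changes.

Start with: [Y → . X e e]
  [Y → . X e e] has the dot before X: add [X → . e Y], [X → . X X x]
No further items can be added.

CLOSURE = { [X → . X X x], [X → . e Y], [Y → . X e e] }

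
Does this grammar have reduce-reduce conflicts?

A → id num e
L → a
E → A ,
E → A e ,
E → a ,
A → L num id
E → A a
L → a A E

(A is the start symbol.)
A reduce-reduce conflict occurs when an LR(0) state has two complete items [A → α .] and [B → β .] — both call for a reduction, and with no lookahead the parser cannot choose between them.

Augment with A' → A and build the canonical LR(0) collection (I0 = CLOSURE({[A' → . A]}), then GOTO on every symbol after a dot until no new states appear). It has 18 states:
  I0: { [A → . L num id], [A → . id num e], [A' → . A], [L → . a A E], [L → . a] }  — shift
  I1: { [A' → A .] }  — accept
  I2: { [A → L . num id] }  — shift
  I3: { [A → . L num id], [A → . id num e], [L → . a A E], [L → . a], [L → a . A E], [L → a .] }  — shift, reduce
  I4: { [A → id . num e] }  — shift
  I5: { [A → id num . e] }  — shift
  I6: { [A → id num e .] }  — reduce
  I7: { [A → . L num id], [A → . id num e], [E → . A ,], [E → . A a], [E → . A e ,], [E → . a ,], [L → . a A E], [L → . a], [L → a A . E] }  — shift
  I8: { [E → A . ,], [E → A . a], [E → A . e ,] }  — shift
  I9: { [L → a A E .] }  — reduce
  I10: { [A → . L num id], [A → . id num e], [E → a . ,], [L → . a A E], [L → . a], [L → a . A E], [L → a .] }  — shift, reduce
  I11: { [E → a , .] }  — reduce
  I12: { [E → A , .] }  — reduce
  I13: { [E → A a .] }  — reduce
  I14: { [E → A e . ,] }  — shift
  I15: { [E → A e , .] }  — reduce
  I16: { [A → L num . id] }  — shift
  I17: { [A → L num id .] }  — reduce

No state contains more than one complete item.

Answer: No reduce-reduce conflicts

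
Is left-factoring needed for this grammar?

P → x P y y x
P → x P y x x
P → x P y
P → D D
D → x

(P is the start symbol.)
Yes, P has productions with common prefix 'x P y'

Left-factoring is needed when two productions for the same non-terminal
share a common prefix on the right-hand side.

Productions for P:
  P → x P y y x
  P → x P y x x
  P → x P y
  P → D D

Found common prefix 'x P y' in productions for P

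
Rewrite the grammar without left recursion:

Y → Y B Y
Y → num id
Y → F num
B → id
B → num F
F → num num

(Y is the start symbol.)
Y is directly left-recursive. The standard transformation for
  A → A α₁ | ... | A α_m | β₁ | ... | β_n
is
  A  → β₁ A' | ... | β_n A'
  A' → α₁ A' | ... | α_m A' | ε

Y → num id becomes Y → num id Y'
Y → F num becomes Y → F num Y'
Y → Y B Y becomes Y' → B Y Y'
Add Y' → ε

Productions for other non-terminals are unchanged:
  B → id
  B → num F
  F → num num

Resulting grammar:
Y → num id Y'
Y → F num Y'
Y' → B Y Y'
Y' → ε
B → id
B → num F
F → num num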